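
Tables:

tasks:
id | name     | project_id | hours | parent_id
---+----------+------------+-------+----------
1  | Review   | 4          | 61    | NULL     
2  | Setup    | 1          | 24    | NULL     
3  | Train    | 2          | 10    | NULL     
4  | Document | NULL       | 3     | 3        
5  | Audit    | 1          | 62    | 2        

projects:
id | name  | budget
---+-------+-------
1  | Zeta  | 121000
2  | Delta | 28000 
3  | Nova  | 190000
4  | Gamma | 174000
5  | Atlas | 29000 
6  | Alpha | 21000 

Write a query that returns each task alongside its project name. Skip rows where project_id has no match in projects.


INNER JOIN keeps only tasks rows whose project_id matches an id in projects. Walk through each task:
  - task 1 (Review): project_id=4 -> matches Gamma
  - task 2 (Setup): project_id=1 -> matches Zeta
  - task 3 (Train): project_id=2 -> matches Delta
  - task 4 (Document): project_id=NULL, no match -> dropped
  - task 5 (Audit): project_id=1 -> matches Zeta
So 1 of 5 rows is dropped.

SQL:
SELECT a.name, b.name AS project
FROM tasks a
INNER JOIN projects b ON a.project_id = b.id

Result:
name   | project
-------+--------
Review | Gamma  
Setup  | Zeta   
Train  | Delta  
Audit  | Zeta   


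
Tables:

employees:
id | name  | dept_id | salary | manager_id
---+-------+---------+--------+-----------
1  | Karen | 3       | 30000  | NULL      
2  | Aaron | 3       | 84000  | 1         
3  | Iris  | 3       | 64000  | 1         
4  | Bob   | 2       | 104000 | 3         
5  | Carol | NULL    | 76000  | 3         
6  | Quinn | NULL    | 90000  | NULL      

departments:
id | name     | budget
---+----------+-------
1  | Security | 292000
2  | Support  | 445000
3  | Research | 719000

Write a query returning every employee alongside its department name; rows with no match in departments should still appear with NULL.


LEFT JOIN keeps every row from employees (the left table); where dept_id has no match in departments, the department columns become NULL. Walk through each employee:
  - employee 1 (Karen): dept_id=3 -> matches Research
  - employee 2 (Aaron): dept_id=3 -> matches Research
  - employee 3 (Iris): dept_id=3 -> matches Research
  - employee 4 (Bob): dept_id=2 -> matches Support
  - employee 5 (Carol): dept_id=NULL, no match -> kept with NULL
  - employee 6 (Quinn): dept_id=NULL, no match -> kept with NULL
All 6 rows appear; 2 have NULL department.

SQL:
SELECT a.name, b.name AS department
FROM employees a
LEFT JOIN departments b ON a.dept_id = b.id

Result:
name  | department
------+-----------
Karen | Research  
Aaron | Research  
Iris  | Research  
Bob   | Support   
Carol | NULL      
Quinn | NULL      


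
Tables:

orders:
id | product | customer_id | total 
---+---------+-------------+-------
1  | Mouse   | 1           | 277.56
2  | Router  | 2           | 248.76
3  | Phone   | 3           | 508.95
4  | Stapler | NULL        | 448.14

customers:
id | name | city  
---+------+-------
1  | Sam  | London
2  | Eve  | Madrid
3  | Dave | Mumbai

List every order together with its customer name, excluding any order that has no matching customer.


INNER JOIN keeps only orders rows whose customer_id matches an id in customers. Walk through each order:
  - order 1 (Mouse): customer_id=1 -> matches Sam
  - order 2 (Router): customer_id=2 -> matches Eve
  - order 3 (Phone): customer_id=3 -> matches Dave
  - order 4 (Stapler): customer_id=NULL, no match -> dropped
So 1 of 4 rows is dropped.

SQL:
SELECT a.product, b.name AS customer
FROM orders a
INNER JOIN customers b ON a.customer_id = b.id

Result:
product | customer
--------+---------
Mouse   | Sam     
Router  | Eve     
Phone   | Dave    


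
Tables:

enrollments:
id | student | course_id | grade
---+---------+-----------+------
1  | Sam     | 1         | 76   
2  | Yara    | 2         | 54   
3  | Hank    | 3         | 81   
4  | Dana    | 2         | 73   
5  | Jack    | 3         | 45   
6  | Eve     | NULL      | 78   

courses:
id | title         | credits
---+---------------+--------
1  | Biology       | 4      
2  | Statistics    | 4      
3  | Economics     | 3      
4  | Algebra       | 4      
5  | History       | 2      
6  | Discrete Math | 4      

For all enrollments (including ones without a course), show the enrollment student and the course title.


LEFT JOIN keeps every row from enrollments (the left table); where course_id has no match in courses, the course columns become NULL. Walk through each enrollment:
  - enrollment 1 (Sam): course_id=1 -> matches Biology
  - enrollment 2 (Yara): course_id=2 -> matches Statistics
  - enrollment 3 (Hank): course_id=3 -> matches Economics
  - enrollment 4 (Dana): course_id=2 -> matches Statistics
  - enrollment 5 (Jack): course_id=3 -> matches Economics
  - enrollment 6 (Eve): course_id=NULL, no match -> kept with NULL
All 6 rows appear; 1 has NULL course.

SQL:
SELECT a.student, b.title AS course
FROM enrollments a
LEFT JOIN courses b ON a.course_id = b.id

Result:
student | course    
--------+-----------
Sam     | Biology   
Yara    | Statistics
Hank    | Economics 
Dana    | Statistics
Jack    | Economics 
Eve     | NULL      


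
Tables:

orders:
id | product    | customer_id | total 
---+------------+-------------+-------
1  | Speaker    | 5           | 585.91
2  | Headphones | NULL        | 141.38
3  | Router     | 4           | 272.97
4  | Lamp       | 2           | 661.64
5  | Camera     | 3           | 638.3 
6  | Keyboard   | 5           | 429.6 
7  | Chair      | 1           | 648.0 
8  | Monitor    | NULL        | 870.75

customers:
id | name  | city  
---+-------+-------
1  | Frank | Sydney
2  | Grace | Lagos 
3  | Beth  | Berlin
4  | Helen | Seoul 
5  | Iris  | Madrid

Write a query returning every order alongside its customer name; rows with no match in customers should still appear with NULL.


LEFT JOIN keeps every row from orders (the left table); where customer_id has no match in customers, the customer columns become NULL. Walk through each order:
  - order 1 (Speaker): customer_id=5 -> matches Iris
  - order 2 (Headphones): customer_id=NULL, no match -> kept with NULL
  - order 3 (Router): customer_id=4 -> matches Helen
  - order 4 (Lamp): customer_id=2 -> matches Grace
  - order 5 (Camera): customer_id=3 -> matches Beth
  - order 6 (Keyboard): customer_id=5 -> matches Iris
  - order 7 (Chair): customer_id=1 -> matches Frank
  - order 8 (Monitor): customer_id=NULL, no match -> kept with NULL
All 8 rows appear; 2 have NULL customer.

SQL:
SELECT a.product, b.name AS customer
FROM orders a
LEFT JOIN customers b ON a.customer_id = b.id

Result:
product    | customer
-----------+---------
Speaker    | Iris    
Headphones | NULL    
Router     | Helen   
Lamp       | Grace   
Camera     | Beth    
Keyboard   | Iris    
Chair      | Frank   
Monitor    | NULL    


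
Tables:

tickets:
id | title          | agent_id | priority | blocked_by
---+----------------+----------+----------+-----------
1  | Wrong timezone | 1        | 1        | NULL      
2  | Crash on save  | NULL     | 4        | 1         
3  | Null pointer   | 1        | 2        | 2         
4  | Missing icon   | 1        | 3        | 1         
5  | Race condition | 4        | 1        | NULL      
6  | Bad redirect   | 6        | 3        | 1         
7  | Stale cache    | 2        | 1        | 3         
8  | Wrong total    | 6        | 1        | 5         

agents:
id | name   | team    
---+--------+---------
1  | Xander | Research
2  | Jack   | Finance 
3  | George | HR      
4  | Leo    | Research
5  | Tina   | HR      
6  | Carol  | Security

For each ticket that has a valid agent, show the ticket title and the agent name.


INNER JOIN keeps only tickets rows whose agent_id matches an id in agents. Walk through each ticket:
  - ticket 1 (Wrong timezone): agent_id=1 -> matches Xander
  - ticket 2 (Crash on save): agent_id=NULL, no match -> dropped
  - ticket 3 (Null pointer): agent_id=1 -> matches Xander
  - ticket 4 (Missing icon): agent_id=1 -> matches Xander
  - ticket 5 (Race condition): agent_id=4 -> matches Leo
  - ticket 6 (Bad redirect): agent_id=6 -> matches Carol
  - ticket 7 (Stale cache): agent_id=2 -> matches Jack
  - ticket 8 (Wrong total): agent_id=6 -> matches Carol
So 1 of 8 rows is dropped.

SQL:
SELECT a.title, b.name AS agent
FROM tickets a
INNER JOIN agents b ON a.agent_id = b.id

Result:
title          | agent 
---------------+-------
Wrong timezone | Xander
Null pointer   | Xander
Missing icon   | Xander
Race condition | Leo   
Bad redirect   | Carol 
Stale cache    | Jack  
Wrong total    | Carol 


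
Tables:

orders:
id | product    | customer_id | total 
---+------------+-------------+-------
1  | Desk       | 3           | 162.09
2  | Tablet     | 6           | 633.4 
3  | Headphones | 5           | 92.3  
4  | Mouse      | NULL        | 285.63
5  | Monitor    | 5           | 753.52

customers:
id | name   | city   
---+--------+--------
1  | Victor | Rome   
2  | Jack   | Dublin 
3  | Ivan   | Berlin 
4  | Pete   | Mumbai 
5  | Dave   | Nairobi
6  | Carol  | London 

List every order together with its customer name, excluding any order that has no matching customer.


INNER JOIN keeps only orders rows whose customer_id matches an id in customers. Walk through each order:
  - order 1 (Desk): customer_id=3 -> matches Ivan
  - order 2 (Tablet): customer_id=6 -> matches Carol
  - order 3 (Headphones): customer_id=5 -> matches Dave
  - order 4 (Mouse): customer_id=NULL, no match -> dropped
  - order 5 (Monitor): customer_id=5 -> matches Dave
So 1 of 5 rows is dropped.

SQL:
SELECT a.product, b.name AS customer
FROM orders a
INNER JOIN customers b ON a.customer_id = b.id

Result:
product    | customer
-----------+---------
Desk       | Ivan    
Tablet     | Carol   
Headphones | Dave    
Monitor    | Dave    


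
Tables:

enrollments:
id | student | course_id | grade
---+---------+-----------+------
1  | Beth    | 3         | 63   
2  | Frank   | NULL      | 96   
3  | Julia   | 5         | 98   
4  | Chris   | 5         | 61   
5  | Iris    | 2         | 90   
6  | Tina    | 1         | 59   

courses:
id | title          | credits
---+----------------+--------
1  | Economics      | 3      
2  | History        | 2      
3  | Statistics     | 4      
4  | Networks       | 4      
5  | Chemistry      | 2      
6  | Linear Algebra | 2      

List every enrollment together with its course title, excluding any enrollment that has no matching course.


INNER JOIN keeps only enrollments rows whose course_id matches an id in courses. Walk through each enrollment:
  - enrollment 1 (Beth): course_id=3 -> matches Statistics
  - enrollment 2 (Frank): course_id=NULL, no match -> dropped
  - enrollment 3 (Julia): course_id=5 -> matches Chemistry
  - enrollment 4 (Chris): course_id=5 -> matches Chemistry
  - enrollment 5 (Iris): course_id=2 -> matches History
  - enrollment 6 (Tina): course_id=1 -> matches Economics
So 1 of 6 rows is dropped.

SQL:
SELECT a.student, b.title AS course
FROM enrollments a
INNER JOIN courses b ON a.course_id = b.id

Result:
student | course    
--------+-----------
Beth    | Statistics
Julia   | Chemistry 
Chris   | Chemistry 
Iris    | History   
Tina    | Economics 


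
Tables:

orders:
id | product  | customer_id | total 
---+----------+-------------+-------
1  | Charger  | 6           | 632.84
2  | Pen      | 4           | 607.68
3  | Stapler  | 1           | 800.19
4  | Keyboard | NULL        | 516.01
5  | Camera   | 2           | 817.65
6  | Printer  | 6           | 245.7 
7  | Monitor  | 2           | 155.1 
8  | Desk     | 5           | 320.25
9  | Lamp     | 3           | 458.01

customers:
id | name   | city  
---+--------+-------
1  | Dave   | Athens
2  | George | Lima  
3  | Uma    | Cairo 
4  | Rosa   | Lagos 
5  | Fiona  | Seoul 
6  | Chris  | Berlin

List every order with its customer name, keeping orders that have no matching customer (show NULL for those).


LEFT JOIN keeps every row from orders (the left table); where customer_id has no match in customers, the customer columns become NULL. Walk through each order:
  - order 1 (Charger): customer_id=6 -> matches Chris
  - order 2 (Pen): customer_id=4 -> matches Rosa
  - order 3 (Stapler): customer_id=1 -> matches Dave
  - order 4 (Keyboard): customer_id=NULL, no match -> kept with NULL
  - order 5 (Camera): customer_id=2 -> matches George
  - order 6 (Printer): customer_id=6 -> matches Chris
  - order 7 (Monitor): customer_id=2 -> matches George
  - order 8 (Desk): customer_id=5 -> matches Fiona
  - order 9 (Lamp): customer_id=3 -> matches Uma
All 9 rows appear; 1 has NULL customer.

SQL:
SELECT a.product, b.name AS customer
FROM orders a
LEFT JOIN customers b ON a.customer_id = b.id

Result:
product  | customer
---------+---------
Charger  | Chris   
Pen      | Rosa    
Stapler  | Dave    
Keyboard | NULL    
Camera   | George  
Printer  | Chris   
Monitor  | George  
Desk     | Fiona   
Lamp     | Uma     


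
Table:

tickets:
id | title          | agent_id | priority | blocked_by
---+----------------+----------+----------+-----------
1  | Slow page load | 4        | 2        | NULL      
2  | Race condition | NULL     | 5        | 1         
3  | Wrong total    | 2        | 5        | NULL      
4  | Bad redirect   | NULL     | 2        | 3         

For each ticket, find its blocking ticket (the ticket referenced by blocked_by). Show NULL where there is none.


This is a self-join: tickets is joined to a second copy of itself, matching each row's blocked_by to another row's id. Use LEFT JOIN so rows with blocked_by=NULL are kept.
  - ticket 1 (Slow page load): blocked_by=NULL -> NULL
  - ticket 2 (Race condition): blocked_by=1 -> Slow page load
  - ticket 3 (Wrong total): blocked_by=NULL -> NULL
  - ticket 4 (Bad redirect): blocked_by=3 -> Wrong total

SQL:
SELECT a.title AS item, b.title AS blocked_by
FROM tickets a
LEFT JOIN tickets b ON a.blocked_by = b.id

Result:
item           | blocked_by    
---------------+---------------
Slow page load | NULL          
Race condition | Slow page load
Wrong total    | NULL          
Bad redirect   | Wrong total   


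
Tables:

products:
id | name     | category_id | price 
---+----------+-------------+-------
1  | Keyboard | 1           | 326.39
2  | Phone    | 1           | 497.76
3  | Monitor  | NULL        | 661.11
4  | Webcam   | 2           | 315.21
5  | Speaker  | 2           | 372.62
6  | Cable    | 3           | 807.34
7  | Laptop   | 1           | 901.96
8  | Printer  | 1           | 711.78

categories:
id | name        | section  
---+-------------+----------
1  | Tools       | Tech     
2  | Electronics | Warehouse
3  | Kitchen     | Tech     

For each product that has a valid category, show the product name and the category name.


INNER JOIN keeps only products rows whose category_id matches an id in categories. Walk through each product:
  - product 1 (Keyboard): category_id=1 -> matches Tools
  - product 2 (Phone): category_id=1 -> matches Tools
  - product 3 (Monitor): category_id=NULL, no match -> dropped
  - product 4 (Webcam): category_id=2 -> matches Electronics
  - product 5 (Speaker): category_id=2 -> matches Electronics
  - product 6 (Cable): category_id=3 -> matches Kitchen
  - product 7 (Laptop): category_id=1 -> matches Tools
  - product 8 (Printer): category_id=1 -> matches Tools
So 1 of 8 rows is dropped.

SQL:
SELECT a.name, b.name AS category
FROM products a
INNER JOIN categories b ON a.category_id = b.id

Result:
name     | category   
---------+------------
Keyboard | Tools      
Phone    | Tools      
Webcam   | Electronics
Speaker  | Electronics
Cable    | Kitchen    
Laptop   | Tools      
Printer  | Tools      


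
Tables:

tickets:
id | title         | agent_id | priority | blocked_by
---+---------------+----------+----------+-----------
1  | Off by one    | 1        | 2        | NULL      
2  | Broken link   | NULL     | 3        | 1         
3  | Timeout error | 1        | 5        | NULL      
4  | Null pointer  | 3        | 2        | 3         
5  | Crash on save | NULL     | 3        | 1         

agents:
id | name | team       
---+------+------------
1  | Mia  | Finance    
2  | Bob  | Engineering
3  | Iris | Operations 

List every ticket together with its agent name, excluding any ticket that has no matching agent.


INNER JOIN keeps only tickets rows whose agent_id matches an id in agents. Walk through each ticket:
  - ticket 1 (Off by one): agent_id=1 -> matches Mia
  - ticket 2 (Broken link): agent_id=NULL, no match -> dropped
  - ticket 3 (Timeout error): agent_id=1 -> matches Mia
  - ticket 4 (Null pointer): agent_id=3 -> matches Iris
  - ticket 5 (Crash on save): agent_id=NULL, no match -> dropped
So 2 of 5 rows are dropped.

SQL:
SELECT a.title, b.name AS agent
FROM tickets a
INNER JOIN agents b ON a.agent_id = b.id

Result:
title         | agent
--------------+------
Off by one    | Mia  
Timeout error | Mia  
Null pointer  | Iris 


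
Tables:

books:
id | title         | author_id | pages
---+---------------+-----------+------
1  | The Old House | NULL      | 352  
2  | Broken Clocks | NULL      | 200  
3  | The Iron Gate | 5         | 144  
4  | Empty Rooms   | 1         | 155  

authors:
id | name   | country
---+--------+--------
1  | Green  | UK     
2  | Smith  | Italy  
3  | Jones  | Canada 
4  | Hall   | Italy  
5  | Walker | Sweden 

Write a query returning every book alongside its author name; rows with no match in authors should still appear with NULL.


LEFT JOIN keeps every row from books (the left table); where author_id has no match in authors, the author columns become NULL. Walk through each book:
  - book 1 (The Old House): author_id=NULL, no match -> kept with NULL
  - book 2 (Broken Clocks): author_id=NULL, no match -> kept with NULL
  - book 3 (The Iron Gate): author_id=5 -> matches Walker
  - book 4 (Empty Rooms): author_id=1 -> matches Green
All 4 rows appear; 2 have NULL author.

SQL:
SELECT a.title, b.name AS author
FROM books a
LEFT JOIN authors b ON a.author_id = b.id

Result:
title         | author
--------------+-------
The Old House | NULL  
Broken Clocks | NULL  
The Iron Gate | Walker
Empty Rooms   | Green 


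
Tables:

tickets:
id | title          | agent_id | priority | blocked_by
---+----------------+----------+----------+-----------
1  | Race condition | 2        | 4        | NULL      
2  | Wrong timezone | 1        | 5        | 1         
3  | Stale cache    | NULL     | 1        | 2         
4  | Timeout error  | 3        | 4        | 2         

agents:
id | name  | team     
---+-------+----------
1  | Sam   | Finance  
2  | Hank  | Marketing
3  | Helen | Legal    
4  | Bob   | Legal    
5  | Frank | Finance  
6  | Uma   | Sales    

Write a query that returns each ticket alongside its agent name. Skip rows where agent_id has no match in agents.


INNER JOIN keeps only tickets rows whose agent_id matches an id in agents. Walk through each ticket:
  - ticket 1 (Race condition): agent_id=2 -> matches Hank
  - ticket 2 (Wrong timezone): agent_id=1 -> matches Sam
  - ticket 3 (Stale cache): agent_id=NULL, no match -> dropped
  - ticket 4 (Timeout error): agent_id=3 -> matches Helen
So 1 of 4 rows is dropped.

SQL:
SELECT a.title, b.name AS agent
FROM tickets a
INNER JOIN agents b ON a.agent_id = b.id

Result:
title          | agent
---------------+------
Race condition | Hank 
Wrong timezone | Sam  
Timeout error  | Helen


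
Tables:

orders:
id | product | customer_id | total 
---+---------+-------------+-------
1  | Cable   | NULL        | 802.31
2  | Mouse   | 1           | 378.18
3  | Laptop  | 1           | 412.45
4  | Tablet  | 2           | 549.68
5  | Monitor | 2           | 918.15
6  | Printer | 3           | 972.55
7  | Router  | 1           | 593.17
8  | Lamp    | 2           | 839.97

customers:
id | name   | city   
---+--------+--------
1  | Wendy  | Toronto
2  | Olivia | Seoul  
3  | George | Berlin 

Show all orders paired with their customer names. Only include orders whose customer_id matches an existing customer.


INNER JOIN keeps only orders rows whose customer_id matches an id in customers. Walk through each order:
  - order 1 (Cable): customer_id=NULL, no match -> dropped
  - order 2 (Mouse): customer_id=1 -> matches Wendy
  - order 3 (Laptop): customer_id=1 -> matches Wendy
  - order 4 (Tablet): customer_id=2 -> matches Olivia
  - order 5 (Monitor): customer_id=2 -> matches Olivia
  - order 6 (Printer): customer_id=3 -> matches George
  - order 7 (Router): customer_id=1 -> matches Wendy
  - order 8 (Lamp): customer_id=2 -> matches Olivia
So 1 of 8 rows is dropped.

SQL:
SELECT a.product, b.name AS customer
FROM orders a
INNER JOIN customers b ON a.customer_id = b.id

Result:
product | customer
--------+---------
Mouse   | Wendy   
Laptop  | Wendy   
Tablet  | Olivia  
Monitor | Olivia  
Printer | George  
Router  | Wendy   
Lamp    | Olivia  


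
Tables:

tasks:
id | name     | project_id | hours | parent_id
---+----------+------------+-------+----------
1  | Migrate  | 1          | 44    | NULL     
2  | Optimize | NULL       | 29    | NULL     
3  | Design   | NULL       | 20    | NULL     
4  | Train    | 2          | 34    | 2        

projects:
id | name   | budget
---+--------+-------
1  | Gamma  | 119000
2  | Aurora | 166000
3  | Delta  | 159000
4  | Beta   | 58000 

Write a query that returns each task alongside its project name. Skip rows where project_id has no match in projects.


INNER JOIN keeps only tasks rows whose project_id matches an id in projects. Walk through each task:
  - task 1 (Migrate): project_id=1 -> matches Gamma
  - task 2 (Optimize): project_id=NULL, no match -> dropped
  - task 3 (Design): project_id=NULL, no match -> dropped
  - task 4 (Train): project_id=2 -> matches Aurora
So 2 of 4 rows are dropped.

SQL:
SELECT a.name, b.name AS project
FROM tasks a
INNER JOIN projects b ON a.project_id = b.id

Result:
name    | project
--------+--------
Migrate | Gamma  
Train   | Aurora 


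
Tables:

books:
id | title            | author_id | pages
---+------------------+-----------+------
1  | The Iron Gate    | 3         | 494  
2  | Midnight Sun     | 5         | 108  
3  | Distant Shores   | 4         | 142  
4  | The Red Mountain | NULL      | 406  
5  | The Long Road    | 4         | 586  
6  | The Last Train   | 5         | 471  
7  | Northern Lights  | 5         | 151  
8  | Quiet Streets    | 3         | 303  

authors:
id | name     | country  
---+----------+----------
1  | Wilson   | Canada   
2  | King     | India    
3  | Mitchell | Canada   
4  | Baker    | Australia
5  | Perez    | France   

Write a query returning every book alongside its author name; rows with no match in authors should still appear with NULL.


LEFT JOIN keeps every row from books (the left table); where author_id has no match in authors, the author columns become NULL. Walk through each book:
  - book 1 (The Iron Gate): author_id=3 -> matches Mitchell
  - book 2 (Midnight Sun): author_id=5 -> matches Perez
  - book 3 (Distant Shores): author_id=4 -> matches Baker
  - book 4 (The Red Mountain): author_id=NULL, no match -> kept with NULL
  - book 5 (The Long Road): author_id=4 -> matches Baker
  - book 6 (The Last Train): author_id=5 -> matches Perez
  - book 7 (Northern Lights): author_id=5 -> matches Perez
  - book 8 (Quiet Streets): author_id=3 -> matches Mitchell
All 8 rows appear; 1 has NULL author.

SQL:
SELECT a.title, b.name AS author
FROM books a
LEFT JOIN authors b ON a.author_id = b.id

Result:
title            | author  
-----------------+---------
The Iron Gate    | Mitchell
Midnight Sun     | Perez   
Distant Shores   | Baker   
The Red Mountain | NULL    
The Long Road    | Baker   
The Last Train   | Perez   
Northern Lights  | Perez   
Quiet Streets    | Mitchell


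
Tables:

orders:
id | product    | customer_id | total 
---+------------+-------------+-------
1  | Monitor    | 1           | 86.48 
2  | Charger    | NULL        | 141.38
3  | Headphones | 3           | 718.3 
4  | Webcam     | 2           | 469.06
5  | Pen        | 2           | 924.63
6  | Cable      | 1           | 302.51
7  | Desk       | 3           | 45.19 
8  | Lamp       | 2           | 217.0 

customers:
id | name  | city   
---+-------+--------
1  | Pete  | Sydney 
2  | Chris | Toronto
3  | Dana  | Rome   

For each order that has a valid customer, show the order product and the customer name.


INNER JOIN keeps only orders rows whose customer_id matches an id in customers. Walk through each order:
  - order 1 (Monitor): customer_id=1 -> matches Pete
  - order 2 (Charger): customer_id=NULL, no match -> dropped
  - order 3 (Headphones): customer_id=3 -> matches Dana
  - order 4 (Webcam): customer_id=2 -> matches Chris
  - order 5 (Pen): customer_id=2 -> matches Chris
  - order 6 (Cable): customer_id=1 -> matches Pete
  - order 7 (Desk): customer_id=3 -> matches Dana
  - order 8 (Lamp): customer_id=2 -> matches Chris
So 1 of 8 rows is dropped.

SQL:
SELECT a.product, b.name AS customer
FROM orders a
INNER JOIN customers b ON a.customer_id = b.id

Result:
product    | customer
-----------+---------
Monitor    | Pete    
Headphones | Dana    
Webcam     | Chris   
Pen        | Chris   
Cable      | Pete    
Desk       | Dana    
Lamp       | Chris   


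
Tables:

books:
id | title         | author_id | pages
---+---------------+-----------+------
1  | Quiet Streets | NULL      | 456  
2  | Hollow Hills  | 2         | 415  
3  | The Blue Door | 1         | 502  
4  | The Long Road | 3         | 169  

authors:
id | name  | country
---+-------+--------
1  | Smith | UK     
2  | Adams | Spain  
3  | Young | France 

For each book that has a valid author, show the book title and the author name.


INNER JOIN keeps only books rows whose author_id matches an id in authors. Walk through each book:
  - book 1 (Quiet Streets): author_id=NULL, no match -> dropped
  - book 2 (Hollow Hills): author_id=2 -> matches Adams
  - book 3 (The Blue Door): author_id=1 -> matches Smith
  - book 4 (The Long Road): author_id=3 -> matches Young
So 1 of 4 rows is dropped.

SQL:
SELECT a.title, b.name AS author
FROM books a
INNER JOIN authors b ON a.author_id = b.id

Result:
title         | author
--------------+-------
Hollow Hills  | Adams 
The Blue Door | Smith 
The Long Road | Young 


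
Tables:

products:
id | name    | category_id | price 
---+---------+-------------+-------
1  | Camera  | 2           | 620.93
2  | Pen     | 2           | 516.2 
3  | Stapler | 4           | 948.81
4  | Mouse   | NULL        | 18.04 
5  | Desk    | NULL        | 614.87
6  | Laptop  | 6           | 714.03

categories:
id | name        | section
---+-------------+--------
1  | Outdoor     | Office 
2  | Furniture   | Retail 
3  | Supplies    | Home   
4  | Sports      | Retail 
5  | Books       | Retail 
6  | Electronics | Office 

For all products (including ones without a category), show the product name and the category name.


LEFT JOIN keeps every row from products (the left table); where category_id has no match in categories, the category columns become NULL. Walk through each product:
  - product 1 (Camera): category_id=2 -> matches Furniture
  - product 2 (Pen): category_id=2 -> matches Furniture
  - product 3 (Stapler): category_id=4 -> matches Sports
  - product 4 (Mouse): category_id=NULL, no match -> kept with NULL
  - product 5 (Desk): category_id=NULL, no match -> kept with NULL
  - product 6 (Laptop): category_id=6 -> matches Electronics
All 6 rows appear; 2 have NULL category.

SQL:
SELECT a.name, b.name AS category
FROM products a
LEFT JOIN categories b ON a.category_id = b.id

Result:
name    | category   
--------+------------
Camera  | Furniture  
Pen     | Furniture  
Stapler | Sports     
Mouse   | NULL       
Desk    | NULL       
Laptop  | Electronics


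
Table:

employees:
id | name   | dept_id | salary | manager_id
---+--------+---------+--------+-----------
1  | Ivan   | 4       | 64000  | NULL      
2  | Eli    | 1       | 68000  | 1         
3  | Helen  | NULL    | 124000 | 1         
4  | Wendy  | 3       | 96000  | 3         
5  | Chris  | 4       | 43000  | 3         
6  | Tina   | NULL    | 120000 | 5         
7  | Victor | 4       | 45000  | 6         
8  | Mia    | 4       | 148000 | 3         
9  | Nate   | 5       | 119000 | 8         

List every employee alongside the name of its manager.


This is a self-join: employees is joined to a second copy of itself, matching each row's manager_id to another row's id. Use LEFT JOIN so rows with manager_id=NULL are kept.
  - employee 1 (Ivan): manager_id=NULL -> NULL
  - employee 2 (Eli): manager_id=1 -> Ivan
  - employee 3 (Helen): manager_id=1 -> Ivan
  - employee 4 (Wendy): manager_id=3 -> Helen
  - employee 5 (Chris): manager_id=3 -> Helen
  - employee 6 (Tina): manager_id=5 -> Chris
  - employee 7 (Victor): manager_id=6 -> Tina
  - employee 8 (Mia): manager_id=3 -> Helen
  - employee 9 (Nate): manager_id=8 -> Mia

SQL:
SELECT a.name AS item, b.name AS manager
FROM employees a
LEFT JOIN employees b ON a.manager_id = b.id

Result:
item   | manager
-------+--------
Ivan   | NULL   
Eli    | Ivan   
Helen  | Ivan   
Wendy  | Helen  
Chris  | Helen  
Tina   | Chris  
Victor | Tina   
Mia    | Helen  
Nate   | Mia    


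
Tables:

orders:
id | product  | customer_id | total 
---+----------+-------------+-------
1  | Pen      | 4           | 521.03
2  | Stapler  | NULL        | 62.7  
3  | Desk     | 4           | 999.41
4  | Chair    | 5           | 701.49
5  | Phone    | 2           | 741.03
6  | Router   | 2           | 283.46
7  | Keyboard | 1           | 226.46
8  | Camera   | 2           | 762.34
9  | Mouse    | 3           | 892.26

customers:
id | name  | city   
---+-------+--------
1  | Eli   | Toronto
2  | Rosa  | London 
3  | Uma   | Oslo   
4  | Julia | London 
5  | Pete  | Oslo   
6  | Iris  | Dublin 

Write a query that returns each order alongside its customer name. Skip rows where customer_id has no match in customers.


INNER JOIN keeps only orders rows whose customer_id matches an id in customers. Walk through each order:
  - order 1 (Pen): customer_id=4 -> matches Julia
  - order 2 (Stapler): customer_id=NULL, no match -> dropped
  - order 3 (Desk): customer_id=4 -> matches Julia
  - order 4 (Chair): customer_id=5 -> matches Pete
  - order 5 (Phone): customer_id=2 -> matches Rosa
  - order 6 (Router): customer_id=2 -> matches Rosa
  - order 7 (Keyboard): customer_id=1 -> matches Eli
  - order 8 (Camera): customer_id=2 -> matches Rosa
  - order 9 (Mouse): customer_id=3 -> matches Uma
So 1 of 9 rows is dropped.

SQL:
SELECT a.product, b.name AS customer
FROM orders a
INNER JOIN customers b ON a.customer_id = b.id

Result:
product  | customer
---------+---------
Pen      | Julia   
Desk     | Julia   
Chair    | Pete    
Phone    | Rosa    
Router   | Rosa    
Keyboard | Eli     
Camera   | Rosa    
Mouse    | Uma     


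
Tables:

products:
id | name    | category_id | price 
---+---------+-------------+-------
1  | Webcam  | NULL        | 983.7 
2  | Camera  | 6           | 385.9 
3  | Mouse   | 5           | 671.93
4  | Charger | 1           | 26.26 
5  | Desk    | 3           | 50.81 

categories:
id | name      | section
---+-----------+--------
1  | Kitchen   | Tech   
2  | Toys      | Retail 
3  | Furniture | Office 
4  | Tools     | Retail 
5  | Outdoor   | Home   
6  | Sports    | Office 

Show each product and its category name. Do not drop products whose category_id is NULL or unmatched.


LEFT JOIN keeps every row from products (the left table); where category_id has no match in categories, the category columns become NULL. Walk through each product:
  - product 1 (Webcam): category_id=NULL, no match -> kept with NULL
  - product 2 (Camera): category_id=6 -> matches Sports
  - product 3 (Mouse): category_id=5 -> matches Outdoor
  - product 4 (Charger): category_id=1 -> matches Kitchen
  - product 5 (Desk): category_id=3 -> matches Furniture
All 5 rows appear; 1 has NULL category.

SQL:
SELECT a.name, b.name AS category
FROM products a
LEFT JOIN categories b ON a.category_id = b.id

Result:
name    | category 
--------+----------
Webcam  | NULL     
Camera  | Sports   
Mouse   | Outdoor  
Charger | Kitchen  
Desk    | Furniture


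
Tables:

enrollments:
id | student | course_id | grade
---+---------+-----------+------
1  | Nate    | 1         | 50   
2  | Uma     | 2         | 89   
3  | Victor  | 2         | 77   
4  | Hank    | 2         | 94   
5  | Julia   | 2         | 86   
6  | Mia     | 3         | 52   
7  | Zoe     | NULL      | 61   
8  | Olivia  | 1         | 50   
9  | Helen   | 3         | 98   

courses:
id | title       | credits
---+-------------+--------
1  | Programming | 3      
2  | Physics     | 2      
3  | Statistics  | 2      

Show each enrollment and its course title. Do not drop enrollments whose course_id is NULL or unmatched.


LEFT JOIN keeps every row from enrollments (the left table); where course_id has no match in courses, the course columns become NULL. Walk through each enrollment:
  - enrollment 1 (Nate): course_id=1 -> matches Programming
  - enrollment 2 (Uma): course_id=2 -> matches Physics
  - enrollment 3 (Victor): course_id=2 -> matches Physics
  - enrollment 4 (Hank): course_id=2 -> matches Physics
  - enrollment 5 (Julia): course_id=2 -> matches Physics
  - enrollment 6 (Mia): course_id=3 -> matches Statistics
  - enrollment 7 (Zoe): course_id=NULL, no match -> kept with NULL
  - enrollment 8 (Olivia): course_id=1 -> matches Programming
  - enrollment 9 (Helen): course_id=3 -> matches Statistics
All 9 rows appear; 1 has NULL course.

SQL:
SELECT a.student, b.title AS course
FROM enrollments a
LEFT JOIN courses b ON a.course_id = b.id

Result:
student | course     
--------+------------
Nate    | Programming
Uma     | Physics    
Victor  | Physics    
Hank    | Physics    
Julia   | Physics    
Mia     | Statistics 
Zoe     | NULL       
Olivia  | Programming
Helen   | Statistics 


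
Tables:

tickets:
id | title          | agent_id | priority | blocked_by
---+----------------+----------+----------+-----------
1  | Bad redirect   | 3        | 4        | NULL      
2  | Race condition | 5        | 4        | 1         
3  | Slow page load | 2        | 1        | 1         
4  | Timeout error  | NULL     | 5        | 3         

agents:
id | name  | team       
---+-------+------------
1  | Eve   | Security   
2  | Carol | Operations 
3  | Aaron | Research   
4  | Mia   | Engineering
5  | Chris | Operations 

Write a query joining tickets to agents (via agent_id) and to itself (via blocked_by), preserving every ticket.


Two LEFT JOINs from the same base table tickets: one to agents via agent_id, one to tickets itself via blocked_by. Both are LEFT so every ticket is preserved.
Match against agents:
  - ticket 1 (Bad redirect): agent_id=3 -> matches Aaron
  - ticket 2 (Race condition): agent_id=5 -> matches Chris
  - ticket 3 (Slow page load): agent_id=2 -> matches Carol
  - ticket 4 (Timeout error): agent_id=NULL, no match -> kept with NULL
Match against tickets (self):
  - ticket 1 (Bad redirect): blocked_by=NULL -> NULL
  - ticket 2 (Race condition): blocked_by=1 -> Bad redirect
  - ticket 3 (Slow page load): blocked_by=1 -> Bad redirect
  - ticket 4 (Timeout error): blocked_by=3 -> Slow page load

SQL:
SELECT a.title, b.name AS agent, c.title AS blocked_by
FROM tickets a
LEFT JOIN agents b ON a.agent_id = b.id
LEFT JOIN tickets c ON a.blocked_by = c.id

Result:
title          | agent | blocked_by    
---------------+-------+---------------
Bad redirect   | Aaron | NULL          
Race condition | Chris | Bad redirect  
Slow page load | Carol | Bad redirect  
Timeout error  | NULL  | Slow page load


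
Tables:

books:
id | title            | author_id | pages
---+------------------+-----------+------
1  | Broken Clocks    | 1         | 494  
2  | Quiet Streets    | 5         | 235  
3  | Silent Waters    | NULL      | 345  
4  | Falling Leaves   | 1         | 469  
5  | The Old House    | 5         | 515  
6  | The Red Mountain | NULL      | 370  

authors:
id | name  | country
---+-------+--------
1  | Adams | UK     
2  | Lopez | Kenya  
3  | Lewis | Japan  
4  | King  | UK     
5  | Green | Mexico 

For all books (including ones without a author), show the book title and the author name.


LEFT JOIN keeps every row from books (the left table); where author_id has no match in authors, the author columns become NULL. Walk through each book:
  - book 1 (Broken Clocks): author_id=1 -> matches Adams
  - book 2 (Quiet Streets): author_id=5 -> matches Green
  - book 3 (Silent Waters): author_id=NULL, no match -> kept with NULL
  - book 4 (Falling Leaves): author_id=1 -> matches Adams
  - book 5 (The Old House): author_id=5 -> matches Green
  - book 6 (The Red Mountain): author_id=NULL, no match -> kept with NULL
All 6 rows appear; 2 have NULL author.

SQL:
SELECT a.title, b.name AS author
FROM books a
LEFT JOIN authors b ON a.author_id = b.id

Result:
title            | author
-----------------+-------
Broken Clocks    | Adams 
Quiet Streets    | Green 
Silent Waters    | NULL  
Falling Leaves   | Adams 
The Old House    | Green 
The Red Mountain | NULL  


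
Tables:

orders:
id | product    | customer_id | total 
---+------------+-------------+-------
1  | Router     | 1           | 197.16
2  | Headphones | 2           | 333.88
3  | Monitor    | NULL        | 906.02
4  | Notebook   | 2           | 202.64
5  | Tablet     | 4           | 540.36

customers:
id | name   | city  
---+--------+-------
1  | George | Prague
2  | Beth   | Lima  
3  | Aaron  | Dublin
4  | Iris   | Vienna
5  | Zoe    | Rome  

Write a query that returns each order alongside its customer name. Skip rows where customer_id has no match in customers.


INNER JOIN keeps only orders rows whose customer_id matches an id in customers. Walk through each order:
  - order 1 (Router): customer_id=1 -> matches George
  - order 2 (Headphones): customer_id=2 -> matches Beth
  - order 3 (Monitor): customer_id=NULL, no match -> dropped
  - order 4 (Notebook): customer_id=2 -> matches Beth
  - order 5 (Tablet): customer_id=4 -> matches Iris
So 1 of 5 rows is dropped.

SQL:
SELECT a.product, b.name AS customer
FROM orders a
INNER JOIN customers b ON a.customer_id = b.id

Result:
product    | customer
-----------+---------
Router     | George  
Headphones | Beth    
Notebook   | Beth    
Tablet     | Iris    


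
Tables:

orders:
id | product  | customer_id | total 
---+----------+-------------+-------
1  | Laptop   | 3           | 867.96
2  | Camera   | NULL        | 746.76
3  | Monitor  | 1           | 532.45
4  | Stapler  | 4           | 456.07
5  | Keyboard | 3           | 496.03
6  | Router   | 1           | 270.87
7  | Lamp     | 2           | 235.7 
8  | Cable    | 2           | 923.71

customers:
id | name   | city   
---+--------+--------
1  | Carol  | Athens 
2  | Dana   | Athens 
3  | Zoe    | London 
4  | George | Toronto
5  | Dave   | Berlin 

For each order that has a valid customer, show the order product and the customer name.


INNER JOIN keeps only orders rows whose customer_id matches an id in customers. Walk through each order:
  - order 1 (Laptop): customer_id=3 -> matches Zoe
  - order 2 (Camera): customer_id=NULL, no match -> dropped
  - order 3 (Monitor): customer_id=1 -> matches Carol
  - order 4 (Stapler): customer_id=4 -> matches George
  - order 5 (Keyboard): customer_id=3 -> matches Zoe
  - order 6 (Router): customer_id=1 -> matches Carol
  - order 7 (Lamp): customer_id=2 -> matches Dana
  - order 8 (Cable): customer_id=2 -> matches Dana
So 1 of 8 rows is dropped.

SQL:
SELECT a.product, b.name AS customer
FROM orders a
INNER JOIN customers b ON a.customer_id = b.id

Result:
product  | customer
---------+---------
Laptop   | Zoe     
Monitor  | Carol   
Stapler  | George  
Keyboard | Zoe     
Router   | Carol   
Lamp     | Dana    
Cable    | Dana    


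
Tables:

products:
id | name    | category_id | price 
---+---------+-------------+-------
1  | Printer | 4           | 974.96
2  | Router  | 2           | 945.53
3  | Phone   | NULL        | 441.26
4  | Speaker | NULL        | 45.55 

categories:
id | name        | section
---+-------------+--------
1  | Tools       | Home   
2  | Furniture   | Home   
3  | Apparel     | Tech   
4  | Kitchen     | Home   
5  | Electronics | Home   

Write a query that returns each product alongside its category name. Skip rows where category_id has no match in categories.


INNER JOIN keeps only products rows whose category_id matches an id in categories. Walk through each product:
  - product 1 (Printer): category_id=4 -> matches Kitchen
  - product 2 (Router): category_id=2 -> matches Furniture
  - product 3 (Phone): category_id=NULL, no match -> dropped
  - product 4 (Speaker): category_id=NULL, no match -> dropped
So 2 of 4 rows are dropped.

SQL:
SELECT a.name, b.name AS category
FROM products a
INNER JOIN categories b ON a.category_id = b.id

Result:
name    | category 
--------+----------
Printer | Kitchen  
Router  | Furniture
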